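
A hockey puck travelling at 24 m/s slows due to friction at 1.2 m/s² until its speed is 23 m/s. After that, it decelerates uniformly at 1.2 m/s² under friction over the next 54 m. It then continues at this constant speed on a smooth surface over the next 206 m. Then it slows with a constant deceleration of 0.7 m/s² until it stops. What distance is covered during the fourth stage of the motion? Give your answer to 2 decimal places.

285.29 m

Phase 1 (decelerating): v₀ = 24.0 m/s, a = -1.2 m/s².
v = v₀ + at → t = (23 − 24.0) / -1.2 = 0.833 s
v² = v₀² + 2aΔx → Δx = (23² − 24.0²)/(2·-1.2) = 19.6 m

Phase 2 (decelerating): v₀ = 23.0 m/s, a = -1.2 m/s².
v² = v₀² + 2aΔx = 23.0² + 2·-1.2·54 = 399 → v = 20.0 m/s
t = (v − v₀)/a = (20.0 − 23.0)/-1.2 = 2.51 s

Phase 3 (constant speed): v₀ = 20.0 m/s, a = 0 m/s².
Constant speed: t = d/v = 206/20.0 = 10.3 s

Phase 4 (decelerating): v₀ = 20.0 m/s, a = -0.7 m/s².
v = v₀ + at → t = (0 − 20.0) / -0.7 = 28.5 s
v² = v₀² + 2aΔx → Δx = (0² − 20.0²)/(2·-0.7) = 285 m
Distance in phase 4 = 285 m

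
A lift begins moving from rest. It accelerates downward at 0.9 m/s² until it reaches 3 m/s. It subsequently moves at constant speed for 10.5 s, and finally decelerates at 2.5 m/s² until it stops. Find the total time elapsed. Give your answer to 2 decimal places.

Phase 1 (accelerating): v₀ = 0 m/s, a = 0.9 m/s².
v = v₀ + at → t = (3 − 0) / 0.9 = 3.33 s
v² = v₀² + 2aΔx → Δx = (3² − 0²)/(2·0.9) = 5.00 m

Phase 2 (constant speed): v₀ = 3.00 m/s, a = 0 m/s².
v = v₀ + at = 3.00 + (0)(10.5) = 3.00 m/s
Δx = v₀t + ½at² = 3.00·10.5 + 0.5·0·10.5² = 31.5 m

Phase 3 (decelerating): v₀ = 3.00 m/s, a = -2.5 m/s².
v = v₀ + at → t = (0 − 3.00) / -2.5 = 1.20 s
v² = v₀² + 2aΔx → Δx = (0² − 3.00²)/(2·-2.5) = 1.80 m
Total time = 3.33 + 10.5 + 1.20 = 15.0 s

15.03 s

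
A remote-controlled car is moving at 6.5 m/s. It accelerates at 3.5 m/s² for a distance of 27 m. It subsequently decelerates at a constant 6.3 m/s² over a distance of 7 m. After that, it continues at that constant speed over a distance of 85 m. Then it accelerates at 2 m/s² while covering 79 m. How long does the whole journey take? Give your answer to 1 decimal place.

Phase 1 (accelerating): v₀ = 6.50 m/s, a = 3.5 m/s².
v² = v₀² + 2aΔx = 6.50² + 2·3.5·27 = 231 → v = 15.2 m/s
t = (v − v₀)/a = (15.2 − 6.50)/3.5 = 2.49 s

Phase 2 (decelerating): v₀ = 15.2 m/s, a = -6.3 m/s².
v² = v₀² + 2aΔx = 15.2² + 2·-6.3·7 = 143 → v = 12.0 m/s
t = (v − v₀)/a = (12.0 − 15.2)/-6.3 = 0.515 s

Phase 3 (constant speed): v₀ = 12.0 m/s, a = 0 m/s².
Constant speed: t = d/v = 85/12.0 = 7.11 s

Phase 4 (accelerating): v₀ = 12.0 m/s, a = 2 m/s².
v² = v₀² + 2aΔx = 12.0² + 2·2·79 = 459 → v = 21.4 m/s
t = (v − v₀)/a = (21.4 − 12.0)/2 = 4.73 s
Total time = 2.49 + 0.515 + 7.11 + 4.73 = 14.8 s

14.8 s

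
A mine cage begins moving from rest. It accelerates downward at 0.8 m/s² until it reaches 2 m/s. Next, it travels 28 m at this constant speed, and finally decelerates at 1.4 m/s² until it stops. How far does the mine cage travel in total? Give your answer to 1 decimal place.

Phase 1 (accelerating): v₀ = 0 m/s, a = 0.8 m/s².
v = v₀ + at → t = (2 − 0) / 0.8 = 2.50 s
v² = v₀² + 2aΔx → Δx = (2² − 0²)/(2·0.8) = 2.50 m

Phase 2 (constant speed): v₀ = 2.00 m/s, a = 0 m/s².
Constant speed: t = d/v = 28/2.00 = 14.0 s

Phase 3 (decelerating): v₀ = 2.00 m/s, a = -1.4 m/s².
v = v₀ + at → t = (0 − 2.00) / -1.4 = 1.43 s
v² = v₀² + 2aΔx → Δx = (0² − 2.00²)/(2·-1.4) = 1.43 m
Total distance = 2.50 + 28.0 + 1.43 = 31.9 m

31.9 m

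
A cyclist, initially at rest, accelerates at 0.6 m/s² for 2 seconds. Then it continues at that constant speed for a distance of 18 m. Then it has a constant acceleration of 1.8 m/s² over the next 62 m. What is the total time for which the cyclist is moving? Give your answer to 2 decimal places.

Phase 1 (accelerating): v₀ = 0 m/s, a = 0.6 m/s².
v = v₀ + at = 0 + (0.6)(2) = 1.20 m/s
Δx = v₀t + ½at² = 0·2 + 0.5·0.6·2² = 1.20 m

Phase 2 (constant speed): v₀ = 1.20 m/s, a = 0 m/s².
Constant speed: t = d/v = 18/1.20 = 15.0 s

Phase 3 (accelerating): v₀ = 1.20 m/s, a = 1.8 m/s².
v² = v₀² + 2aΔx = 1.20² + 2·1.8·62 = 225 → v = 15.0 m/s
t = (v − v₀)/a = (15.0 − 1.20)/1.8 = 7.66 s
Total time = 2.00 + 15.0 + 7.66 = 24.7 s

24.66 s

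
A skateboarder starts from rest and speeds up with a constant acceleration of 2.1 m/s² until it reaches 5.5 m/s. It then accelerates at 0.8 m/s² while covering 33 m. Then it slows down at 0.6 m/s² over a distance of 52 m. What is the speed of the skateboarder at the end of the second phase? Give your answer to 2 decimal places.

9.11 m/s

Phase 1 (accelerating): v₀ = 0 m/s, a = 2.1 m/s².
v = v₀ + at → t = (5.5 − 0) / 2.1 = 2.62 s
v² = v₀² + 2aΔx → Δx = (5.5² − 0²)/(2·2.1) = 7.20 m

Phase 2 (accelerating): v₀ = 5.50 m/s, a = 0.8 m/s².
v² = v₀² + 2aΔx = 5.50² + 2·0.8·33 = 83.1 → v = 9.11 m/s
t = (v − v₀)/a = (9.11 − 5.50)/0.8 = 4.52 s
Speed at end of phase 2 = 9.11 m/s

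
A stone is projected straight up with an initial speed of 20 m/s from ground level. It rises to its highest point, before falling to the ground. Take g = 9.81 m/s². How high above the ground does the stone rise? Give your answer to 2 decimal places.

Phase 1 (rising): v₀ = 20.0 m/s, a = -9.81 m/s².
v = v₀ + at → t = (0 − 20.0) / -9.81 = 2.04 s
v² = v₀² + 2aΔx → Δx = (0² − 20.0²)/(2·-9.81) = 20.4 m
Maximum height = 20.4 m

20.39 m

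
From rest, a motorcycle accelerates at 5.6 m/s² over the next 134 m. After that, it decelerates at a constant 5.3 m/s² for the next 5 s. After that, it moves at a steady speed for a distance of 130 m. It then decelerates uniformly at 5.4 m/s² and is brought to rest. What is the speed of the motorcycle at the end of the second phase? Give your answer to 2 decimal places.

Phase 1 (accelerating): v₀ = 0 m/s, a = 5.6 m/s².
v² = v₀² + 2aΔx = 0² + 2·5.6·134 = 1500 → v = 38.7 m/s
t = (v − v₀)/a = (38.7 − 0)/5.6 = 6.92 s

Phase 2 (decelerating): v₀ = 38.7 m/s, a = -5.3 m/s².
v = v₀ + at = 38.7 + (-5.3)(5) = 12.2 m/s
Δx = v₀t + ½at² = 38.7·5 + 0.5·-5.3·5² = 127 m
Speed at end of phase 2 = 12.2 m/s

12.24 m/s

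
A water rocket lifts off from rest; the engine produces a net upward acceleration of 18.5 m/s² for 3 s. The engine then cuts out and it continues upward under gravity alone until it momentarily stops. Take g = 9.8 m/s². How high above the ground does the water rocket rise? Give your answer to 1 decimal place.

Phase 1 (powered ascent): v₀ = 0 m/s, a = 18.5 m/s².
v = v₀ + at = 0 + (18.5)(3) = 55.5 m/s
Δx = v₀t + ½at² = 0·3 + 0.5·18.5·3² = 83.2 m

Phase 2 (coasting upward): v₀ = 55.5 m/s, a = -9.8 m/s².
v = v₀ + at → t = (0 − 55.5) / -9.8 = 5.66 s
v² = v₀² + 2aΔx → Δx = (0² − 55.5²)/(2·-9.8) = 157 m
Maximum height = 83.2 + 157 = 240 m

240.4 m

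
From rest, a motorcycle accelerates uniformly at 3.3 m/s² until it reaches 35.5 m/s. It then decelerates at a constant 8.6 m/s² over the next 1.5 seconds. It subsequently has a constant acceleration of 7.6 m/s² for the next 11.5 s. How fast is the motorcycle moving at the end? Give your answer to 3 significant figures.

110 m/s

Phase 1 (accelerating): v₀ = 0 m/s, a = 3.3 m/s².
v = v₀ + at → t = (35.5 − 0) / 3.3 = 10.8 s
v² = v₀² + 2aΔx → Δx = (35.5² − 0²)/(2·3.3) = 191 m

Phase 2 (decelerating): v₀ = 35.5 m/s, a = -8.6 m/s².
v = v₀ + at = 35.5 + (-8.6)(1.5) = 22.6 m/s
Δx = v₀t + ½at² = 35.5·1.5 + 0.5·-8.6·1.5² = 43.6 m

Phase 3 (accelerating): v₀ = 22.6 m/s, a = 7.6 m/s².
v = v₀ + at = 22.6 + (7.6)(11.5) = 110 m/s
Δx = v₀t + ½at² = 22.6·11.5 + 0.5·7.6·11.5² = 762 m
Final speed = 110 m/s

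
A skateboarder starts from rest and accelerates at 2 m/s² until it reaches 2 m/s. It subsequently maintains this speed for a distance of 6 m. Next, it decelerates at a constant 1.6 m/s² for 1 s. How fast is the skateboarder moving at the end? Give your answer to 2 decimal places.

Phase 1 (accelerating): v₀ = 0 m/s, a = 2 m/s².
v = v₀ + at → t = (2 − 0) / 2 = 1.00 s
v² = v₀² + 2aΔx → Δx = (2² − 0²)/(2·2) = 1.00 m

Phase 2 (constant speed): v₀ = 2.00 m/s, a = 0 m/s².
Constant speed: t = d/v = 6/2.00 = 3.00 s

Phase 3 (decelerating): v₀ = 2.00 m/s, a = -1.6 m/s².
v = v₀ + at = 2.00 + (-1.6)(1) = 0.400 m/s
Δx = v₀t + ½at² = 2.00·1 + 0.5·-1.6·1² = 1.20 m
Final speed = 0.400 m/s

0.40 m/s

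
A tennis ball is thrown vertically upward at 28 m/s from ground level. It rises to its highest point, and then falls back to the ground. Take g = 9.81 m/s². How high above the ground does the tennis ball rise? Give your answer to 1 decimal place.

Phase 1 (rising): v₀ = 28.0 m/s, a = -9.81 m/s².
v = v₀ + at → t = (0 − 28.0) / -9.81 = 2.85 s
v² = v₀² + 2aΔx → Δx = (0² − 28.0²)/(2·-9.81) = 40.0 m
Maximum height = 40.0 m

40.0 m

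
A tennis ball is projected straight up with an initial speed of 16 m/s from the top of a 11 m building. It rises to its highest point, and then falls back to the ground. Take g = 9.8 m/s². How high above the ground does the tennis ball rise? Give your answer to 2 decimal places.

24.06 m

Phase 1 (rising): v₀ = 16.0 m/s, a = -9.8 m/s².
v = v₀ + at → t = (0 − 16.0) / -9.8 = 1.63 s
v² = v₀² + 2aΔx → Δx = (0² − 16.0²)/(2·-9.8) = 13.1 m
Maximum height = 11 + 13.1 = 24.1 m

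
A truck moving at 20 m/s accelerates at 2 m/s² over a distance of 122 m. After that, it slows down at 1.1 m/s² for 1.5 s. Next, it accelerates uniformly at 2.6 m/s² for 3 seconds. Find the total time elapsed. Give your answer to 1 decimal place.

Phase 1 (accelerating): v₀ = 20.0 m/s, a = 2 m/s².
v² = v₀² + 2aΔx = 20.0² + 2·2·122 = 888 → v = 29.8 m/s
t = (v − v₀)/a = (29.8 − 20.0)/2 = 4.90 s

Phase 2 (decelerating): v₀ = 29.8 m/s, a = -1.1 m/s².
v = v₀ + at = 29.8 + (-1.1)(1.5) = 28.1 m/s
Δx = v₀t + ½at² = 29.8·1.5 + 0.5·-1.1·1.5² = 43.5 m

Phase 3 (accelerating): v₀ = 28.1 m/s, a = 2.6 m/s².
v = v₀ + at = 28.1 + (2.6)(3) = 35.9 m/s
Δx = v₀t + ½at² = 28.1·3 + 0.5·2.6·3² = 96.1 m
Total time = 4.90 + 1.50 + 3.00 = 9.40 s

9.4 s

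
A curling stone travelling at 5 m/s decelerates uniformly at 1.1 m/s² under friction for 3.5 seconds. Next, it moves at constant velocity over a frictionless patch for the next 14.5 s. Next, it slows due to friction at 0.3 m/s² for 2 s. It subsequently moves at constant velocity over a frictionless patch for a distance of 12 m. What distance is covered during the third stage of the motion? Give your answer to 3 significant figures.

Phase 1 (decelerating): v₀ = 5.00 m/s, a = -1.1 m/s².
v = v₀ + at = 5.00 + (-1.1)(3.5) = 1.15 m/s
Δx = v₀t + ½at² = 5.00·3.5 + 0.5·-1.1·3.5² = 10.8 m

Phase 2 (constant speed): v₀ = 1.15 m/s, a = 0 m/s².
v = v₀ + at = 1.15 + (0)(14.5) = 1.15 m/s
Δx = v₀t + ½at² = 1.15·14.5 + 0.5·0·14.5² = 16.7 m

Phase 3 (decelerating): v₀ = 1.15 m/s, a = -0.3 m/s².
v = v₀ + at = 1.15 + (-0.3)(2) = 0.550 m/s
Δx = v₀t + ½at² = 1.15·2 + 0.5·-0.3·2² = 1.70 m
Distance in phase 3 = 1.70 m

1.70 m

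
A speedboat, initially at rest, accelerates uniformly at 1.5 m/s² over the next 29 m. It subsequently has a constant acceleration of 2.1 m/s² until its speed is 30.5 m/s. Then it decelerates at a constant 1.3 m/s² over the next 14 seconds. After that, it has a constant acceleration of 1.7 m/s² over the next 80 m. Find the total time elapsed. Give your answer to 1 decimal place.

Phase 1 (accelerating): v₀ = 0 m/s, a = 1.5 m/s².
v² = v₀² + 2aΔx = 0² + 2·1.5·29 = 87.0 → v = 9.33 m/s
t = (v − v₀)/a = (9.33 − 0)/1.5 = 6.22 s

Phase 2 (accelerating): v₀ = 9.33 m/s, a = 2.1 m/s².
v = v₀ + at → t = (30.5 − 9.33) / 2.1 = 10.1 s
v² = v₀² + 2aΔx → Δx = (30.5² − 9.33²)/(2·2.1) = 201 m

Phase 3 (decelerating): v₀ = 30.5 m/s, a = -1.3 m/s².
v = v₀ + at = 30.5 + (-1.3)(14) = 12.3 m/s
Δx = v₀t + ½at² = 30.5·14 + 0.5·-1.3·14² = 300 m

Phase 4 (accelerating): v₀ = 12.3 m/s, a = 1.7 m/s².
v² = v₀² + 2aΔx = 12.3² + 2·1.7·80 = 423 → v = 20.6 m/s
t = (v − v₀)/a = (20.6 − 12.3)/1.7 = 4.87 s
Total time = 6.22 + 10.1 + 14.0 + 4.87 = 35.2 s

35.2 s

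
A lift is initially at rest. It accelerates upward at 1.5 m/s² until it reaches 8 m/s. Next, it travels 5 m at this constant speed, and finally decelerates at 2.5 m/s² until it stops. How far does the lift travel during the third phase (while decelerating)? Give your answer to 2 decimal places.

Phase 1 (accelerating): v₀ = 0 m/s, a = 1.5 m/s².
v = v₀ + at → t = (8 − 0) / 1.5 = 5.33 s
v² = v₀² + 2aΔx → Δx = (8² − 0²)/(2·1.5) = 21.3 m

Phase 2 (constant speed): v₀ = 8.00 m/s, a = 0 m/s².
Constant speed: t = d/v = 5/8.00 = 0.625 s

Phase 3 (decelerating): v₀ = 8.00 m/s, a = -2.5 m/s².
v = v₀ + at → t = (0 − 8.00) / -2.5 = 3.20 s
v² = v₀² + 2aΔx → Δx = (0² − 8.00²)/(2·-2.5) = 12.8 m
Distance in phase 3 = 12.8 m

12.80 m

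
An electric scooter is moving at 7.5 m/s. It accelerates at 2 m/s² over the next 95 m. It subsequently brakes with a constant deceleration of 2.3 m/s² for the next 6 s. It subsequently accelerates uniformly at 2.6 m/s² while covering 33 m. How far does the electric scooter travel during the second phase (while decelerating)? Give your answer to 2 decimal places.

Phase 1 (accelerating): v₀ = 7.50 m/s, a = 2 m/s².
v² = v₀² + 2aΔx = 7.50² + 2·2·95 = 436 → v = 20.9 m/s
t = (v − v₀)/a = (20.9 − 7.50)/2 = 6.69 s

Phase 2 (decelerating): v₀ = 20.9 m/s, a = -2.3 m/s².
v = v₀ + at = 20.9 + (-2.3)(6) = 7.09 m/s
Δx = v₀t + ½at² = 20.9·6 + 0.5·-2.3·6² = 83.9 m
Distance in phase 2 = 83.9 m

83.92 m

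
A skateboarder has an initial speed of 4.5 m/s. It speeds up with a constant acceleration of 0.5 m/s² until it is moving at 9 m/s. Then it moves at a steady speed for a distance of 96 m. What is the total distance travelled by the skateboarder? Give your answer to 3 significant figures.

Phase 1 (accelerating): v₀ = 4.50 m/s, a = 0.5 m/s².
v = v₀ + at → t = (9 − 4.50) / 0.5 = 9.00 s
v² = v₀² + 2aΔx → Δx = (9² − 4.50²)/(2·0.5) = 60.8 m

Phase 2 (constant speed): v₀ = 9.00 m/s, a = 0 m/s².
Constant speed: t = d/v = 96/9.00 = 10.7 s
Total distance = 60.8 + 96.0 = 157 m

157 m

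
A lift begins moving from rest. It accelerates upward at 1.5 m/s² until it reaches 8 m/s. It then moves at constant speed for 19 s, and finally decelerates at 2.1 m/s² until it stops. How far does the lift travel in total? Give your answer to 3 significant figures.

Phase 1 (accelerating): v₀ = 0 m/s, a = 1.5 m/s².
v = v₀ + at → t = (8 − 0) / 1.5 = 5.33 s
v² = v₀² + 2aΔx → Δx = (8² − 0²)/(2·1.5) = 21.3 m

Phase 2 (constant speed): v₀ = 8.00 m/s, a = 0 m/s².
v = v₀ + at = 8.00 + (0)(19) = 8.00 m/s
Δx = v₀t + ½at² = 8.00·19 + 0.5·0·19² = 152 m

Phase 3 (decelerating): v₀ = 8.00 m/s, a = -2.1 m/s².
v = v₀ + at → t = (0 − 8.00) / -2.1 = 3.81 s
v² = v₀² + 2aΔx → Δx = (0² − 8.00²)/(2·-2.1) = 15.2 m
Total distance = 21.3 + 152 + 15.2 = 189 m

189 m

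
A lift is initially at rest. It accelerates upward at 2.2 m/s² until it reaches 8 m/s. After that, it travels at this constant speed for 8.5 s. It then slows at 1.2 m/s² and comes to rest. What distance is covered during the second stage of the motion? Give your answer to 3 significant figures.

Phase 1 (accelerating): v₀ = 0 m/s, a = 2.2 m/s².
v = v₀ + at → t = (8 − 0) / 2.2 = 3.64 s
v² = v₀² + 2aΔx → Δx = (8² − 0²)/(2·2.2) = 14.5 m

Phase 2 (constant speed): v₀ = 8.00 m/s, a = 0 m/s².
v = v₀ + at = 8.00 + (0)(8.5) = 8.00 m/s
Δx = v₀t + ½at² = 8.00·8.5 + 0.5·0·8.5² = 68.0 m
Distance in phase 2 = 68.0 m

68.0 m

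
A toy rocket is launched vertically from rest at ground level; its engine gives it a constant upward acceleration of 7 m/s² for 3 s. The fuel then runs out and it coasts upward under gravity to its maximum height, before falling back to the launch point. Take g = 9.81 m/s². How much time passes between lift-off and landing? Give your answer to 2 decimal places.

8.46 s

Phase 1 (powered ascent): v₀ = 0 m/s, a = 7 m/s².
v = v₀ + at = 0 + (7)(3) = 21.0 m/s
Δx = v₀t + ½at² = 0·3 + 0.5·7·3² = 31.5 m

Phase 2 (coasting upward): v₀ = 21.0 m/s, a = -9.81 m/s².
v = v₀ + at → t = (0 − 21.0) / -9.81 = 2.14 s
v² = v₀² + 2aΔx → Δx = (0² − 21.0²)/(2·-9.81) = 22.5 m

Phase 3 (free fall): v₀ = 0 m/s, a = -9.81 m/s².
Falls 54.0 m from rest: t = √(2·54.0/9.81) = 3.32 s; v = g·t = 32.5 m/s.
Total time = 3.00 + 2.14 + 3.32 = 8.46 s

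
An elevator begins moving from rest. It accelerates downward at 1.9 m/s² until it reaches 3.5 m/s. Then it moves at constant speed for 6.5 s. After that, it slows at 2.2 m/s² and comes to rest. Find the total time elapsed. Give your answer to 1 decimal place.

Phase 1 (accelerating): v₀ = 0 m/s, a = 1.9 m/s².
v = v₀ + at → t = (3.5 − 0) / 1.9 = 1.84 s
v² = v₀² + 2aΔx → Δx = (3.5² − 0²)/(2·1.9) = 3.22 m

Phase 2 (constant speed): v₀ = 3.50 m/s, a = 0 m/s².
v = v₀ + at = 3.50 + (0)(6.5) = 3.50 m/s
Δx = v₀t + ½at² = 3.50·6.5 + 0.5·0·6.5² = 22.8 m

Phase 3 (decelerating): v₀ = 3.50 m/s, a = -2.2 m/s².
v = v₀ + at → t = (0 − 3.50) / -2.2 = 1.59 s
v² = v₀² + 2aΔx → Δx = (0² − 3.50²)/(2·-2.2) = 2.78 m
Total time = 1.84 + 6.50 + 1.59 = 9.93 s

9.9 s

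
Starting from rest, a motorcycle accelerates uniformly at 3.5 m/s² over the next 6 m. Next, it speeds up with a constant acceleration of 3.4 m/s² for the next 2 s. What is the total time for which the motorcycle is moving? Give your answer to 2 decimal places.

Phase 1 (accelerating): v₀ = 0 m/s, a = 3.5 m/s².
v² = v₀² + 2aΔx = 0² + 2·3.5·6 = 42.0 → v = 6.48 m/s
t = (v − v₀)/a = (6.48 − 0)/3.5 = 1.85 s

Phase 2 (accelerating): v₀ = 6.48 m/s, a = 3.4 m/s².
v = v₀ + at = 6.48 + (3.4)(2) = 13.3 m/s
Δx = v₀t + ½at² = 6.48·2 + 0.5·3.4·2² = 19.8 m
Total time = 1.85 + 2.00 = 3.85 s

3.85 s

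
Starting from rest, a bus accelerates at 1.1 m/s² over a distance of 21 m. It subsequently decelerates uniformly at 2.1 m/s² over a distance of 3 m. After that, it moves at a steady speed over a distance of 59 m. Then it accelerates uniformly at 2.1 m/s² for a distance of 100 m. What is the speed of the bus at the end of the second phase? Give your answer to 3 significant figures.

Phase 1 (accelerating): v₀ = 0 m/s, a = 1.1 m/s².
v² = v₀² + 2aΔx = 0² + 2·1.1·21 = 46.2 → v = 6.80 m/s
t = (v − v₀)/a = (6.80 − 0)/1.1 = 6.18 s

Phase 2 (decelerating): v₀ = 6.80 m/s, a = -2.1 m/s².
v² = v₀² + 2aΔx = 6.80² + 2·-2.1·3 = 33.6 → v = 5.80 m/s
t = (v − v₀)/a = (5.80 − 6.80)/-2.1 = 0.476 s
Speed at end of phase 2 = 5.80 m/s

5.80 m/s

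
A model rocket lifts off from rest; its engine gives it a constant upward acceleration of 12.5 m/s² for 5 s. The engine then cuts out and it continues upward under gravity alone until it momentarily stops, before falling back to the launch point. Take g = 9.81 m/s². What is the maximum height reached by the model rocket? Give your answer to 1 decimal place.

355.3 m

Phase 1 (powered ascent): v₀ = 0 m/s, a = 12.5 m/s².
v = v₀ + at = 0 + (12.5)(5) = 62.5 m/s
Δx = v₀t + ½at² = 0·5 + 0.5·12.5·5² = 156 m

Phase 2 (coasting upward): v₀ = 62.5 m/s, a = -9.81 m/s².
v = v₀ + at → t = (0 − 62.5) / -9.81 = 6.37 s
v² = v₀² + 2aΔx → Δx = (0² − 62.5²)/(2·-9.81) = 199 m
Maximum height = 156 + 199 = 355 m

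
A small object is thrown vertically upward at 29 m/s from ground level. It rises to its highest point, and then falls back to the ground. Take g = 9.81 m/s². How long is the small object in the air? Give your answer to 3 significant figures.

5.91 s

Phase 1 (rising): v₀ = 29.0 m/s, a = -9.81 m/s².
v = v₀ + at → t = (0 − 29.0) / -9.81 = 2.96 s
v² = v₀² + 2aΔx → Δx = (0² − 29.0²)/(2·-9.81) = 42.9 m

Phase 2 (falling): v₀ = 0 m/s, a = -9.81 m/s².
Falls 42.9 m from rest: t = √(2·42.9/9.81) = 2.96 s; v = g·t = 29.0 m/s.
Total time = 2.96 + 2.96 = 5.91 s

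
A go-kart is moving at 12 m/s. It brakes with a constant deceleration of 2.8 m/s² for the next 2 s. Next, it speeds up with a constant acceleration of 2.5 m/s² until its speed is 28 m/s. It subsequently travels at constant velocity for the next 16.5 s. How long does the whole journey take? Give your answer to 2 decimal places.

27.14 s

Phase 1 (decelerating): v₀ = 12.0 m/s, a = -2.8 m/s².
v = v₀ + at = 12.0 + (-2.8)(2) = 6.40 m/s
Δx = v₀t + ½at² = 12.0·2 + 0.5·-2.8·2² = 18.4 m

Phase 2 (accelerating): v₀ = 6.40 m/s, a = 2.5 m/s².
v = v₀ + at → t = (28 − 6.40) / 2.5 = 8.64 s
v² = v₀² + 2aΔx → Δx = (28² − 6.40²)/(2·2.5) = 149 m

Phase 3 (constant speed): v₀ = 28.0 m/s, a = 0 m/s².
v = v₀ + at = 28.0 + (0)(16.5) = 28.0 m/s
Δx = v₀t + ½at² = 28.0·16.5 + 0.5·0·16.5² = 462 m
Total time = 2.00 + 8.64 + 16.5 = 27.1 s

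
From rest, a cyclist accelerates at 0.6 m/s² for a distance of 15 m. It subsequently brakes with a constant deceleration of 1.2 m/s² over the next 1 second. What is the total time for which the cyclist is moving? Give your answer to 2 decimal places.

Phase 1 (accelerating): v₀ = 0 m/s, a = 0.6 m/s².
v² = v₀² + 2aΔx = 0² + 2·0.6·15 = 18.0 → v = 4.24 m/s
t = (v − v₀)/a = (4.24 − 0)/0.6 = 7.07 s

Phase 2 (decelerating): v₀ = 4.24 m/s, a = -1.2 m/s².
v = v₀ + at = 4.24 + (-1.2)(1) = 3.04 m/s
Δx = v₀t + ½at² = 4.24·1 + 0.5·-1.2·1² = 3.64 m
Total time = 7.07 + 1.00 = 8.07 s

8.07 s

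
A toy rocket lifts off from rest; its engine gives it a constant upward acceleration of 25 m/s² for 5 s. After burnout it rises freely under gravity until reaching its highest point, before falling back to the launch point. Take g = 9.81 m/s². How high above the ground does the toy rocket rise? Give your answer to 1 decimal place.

1108.9 m

Phase 1 (powered ascent): v₀ = 0 m/s, a = 25 m/s².
v = v₀ + at = 0 + (25)(5) = 125 m/s
Δx = v₀t + ½at² = 0·5 + 0.5·25·5² = 312 m

Phase 2 (coasting upward): v₀ = 125 m/s, a = -9.81 m/s².
v = v₀ + at → t = (0 − 125) / -9.81 = 12.7 s
v² = v₀² + 2aΔx → Δx = (0² − 125²)/(2·-9.81) = 796 m
Maximum height = 312 + 796 = 1110 m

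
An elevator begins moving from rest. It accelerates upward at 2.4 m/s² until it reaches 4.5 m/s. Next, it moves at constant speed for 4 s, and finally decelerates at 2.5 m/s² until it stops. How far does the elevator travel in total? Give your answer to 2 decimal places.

Phase 1 (accelerating): v₀ = 0 m/s, a = 2.4 m/s².
v = v₀ + at → t = (4.5 − 0) / 2.4 = 1.88 s
v² = v₀² + 2aΔx → Δx = (4.5² − 0²)/(2·2.4) = 4.22 m

Phase 2 (constant speed): v₀ = 4.50 m/s, a = 0 m/s².
v = v₀ + at = 4.50 + (0)(4) = 4.50 m/s
Δx = v₀t + ½at² = 4.50·4 + 0.5·0·4² = 18.0 m

Phase 3 (decelerating): v₀ = 4.50 m/s, a = -2.5 m/s².
v = v₀ + at → t = (0 − 4.50) / -2.5 = 1.80 s
v² = v₀² + 2aΔx → Δx = (0² − 4.50²)/(2·-2.5) = 4.05 m
Total distance = 4.22 + 18.0 + 4.05 = 26.3 m

26.27 m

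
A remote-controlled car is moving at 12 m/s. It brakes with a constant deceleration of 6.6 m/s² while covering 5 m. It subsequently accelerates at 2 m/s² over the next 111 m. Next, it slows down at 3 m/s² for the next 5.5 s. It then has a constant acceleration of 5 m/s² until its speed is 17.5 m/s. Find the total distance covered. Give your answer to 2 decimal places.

Phase 1 (decelerating): v₀ = 12.0 m/s, a = -6.6 m/s².
v² = v₀² + 2aΔx = 12.0² + 2·-6.6·5 = 78.0 → v = 8.83 m/s
t = (v − v₀)/a = (8.83 − 12.0)/-6.6 = 0.480 s

Phase 2 (accelerating): v₀ = 8.83 m/s, a = 2 m/s².
v² = v₀² + 2aΔx = 8.83² + 2·2·111 = 522 → v = 22.8 m/s
t = (v − v₀)/a = (22.8 − 8.83)/2 = 7.01 s

Phase 3 (decelerating): v₀ = 22.8 m/s, a = -3 m/s².
v = v₀ + at = 22.8 + (-3)(5.5) = 6.35 m/s
Δx = v₀t + ½at² = 22.8·5.5 + 0.5·-3·5.5² = 80.3 m

Phase 4 (accelerating): v₀ = 6.35 m/s, a = 5 m/s².
v = v₀ + at → t = (17.5 − 6.35) / 5 = 2.23 s
v² = v₀² + 2aΔx → Δx = (17.5² − 6.35²)/(2·5) = 26.6 m
Total distance = 5.00 + 111 + 80.3 + 26.6 = 223 m

222.88 m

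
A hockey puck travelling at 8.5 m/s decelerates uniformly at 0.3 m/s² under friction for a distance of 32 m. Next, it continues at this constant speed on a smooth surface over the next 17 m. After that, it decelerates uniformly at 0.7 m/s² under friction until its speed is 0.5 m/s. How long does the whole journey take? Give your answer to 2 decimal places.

16.08 s

Phase 1 (decelerating): v₀ = 8.50 m/s, a = -0.3 m/s².
v² = v₀² + 2aΔx = 8.50² + 2·-0.3·32 = 53.0 → v = 7.28 m/s
t = (v − v₀)/a = (7.28 − 8.50)/-0.3 = 4.05 s

Phase 2 (constant speed): v₀ = 7.28 m/s, a = 0 m/s².
Constant speed: t = d/v = 17/7.28 = 2.33 s

Phase 3 (decelerating): v₀ = 7.28 m/s, a = -0.7 m/s².
v = v₀ + at → t = (0.5 − 7.28) / -0.7 = 9.69 s
v² = v₀² + 2aΔx → Δx = (0.5² − 7.28²)/(2·-0.7) = 37.7 m
Total time = 4.05 + 2.33 + 9.69 = 16.1 s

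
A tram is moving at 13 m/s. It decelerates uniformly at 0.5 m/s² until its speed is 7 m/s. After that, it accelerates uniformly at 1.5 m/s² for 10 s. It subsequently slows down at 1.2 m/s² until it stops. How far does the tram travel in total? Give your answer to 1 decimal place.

Phase 1 (decelerating): v₀ = 13.0 m/s, a = -0.5 m/s².
v = v₀ + at → t = (7 − 13.0) / -0.5 = 12.0 s
v² = v₀² + 2aΔx → Δx = (7² − 13.0²)/(2·-0.5) = 120 m

Phase 2 (accelerating): v₀ = 7.00 m/s, a = 1.5 m/s².
v = v₀ + at = 7.00 + (1.5)(10) = 22.0 m/s
Δx = v₀t + ½at² = 7.00·10 + 0.5·1.5·10² = 145 m

Phase 3 (decelerating): v₀ = 22.0 m/s, a = -1.2 m/s².
v = v₀ + at → t = (0 − 22.0) / -1.2 = 18.3 s
v² = v₀² + 2aΔx → Δx = (0² − 22.0²)/(2·-1.2) = 202 m
Total distance = 120 + 145 + 202 = 467 m

466.7 m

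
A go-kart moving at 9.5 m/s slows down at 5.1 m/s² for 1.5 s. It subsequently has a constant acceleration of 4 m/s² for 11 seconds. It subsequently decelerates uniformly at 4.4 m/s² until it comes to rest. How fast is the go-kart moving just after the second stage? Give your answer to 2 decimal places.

45.85 m/s

Phase 1 (decelerating): v₀ = 9.50 m/s, a = -5.1 m/s².
v = v₀ + at = 9.50 + (-5.1)(1.5) = 1.85 m/s
Δx = v₀t + ½at² = 9.50·1.5 + 0.5·-5.1·1.5² = 8.51 m

Phase 2 (accelerating): v₀ = 1.85 m/s, a = 4 m/s².
v = v₀ + at = 1.85 + (4)(11) = 45.9 m/s
Δx = v₀t + ½at² = 1.85·11 + 0.5·4·11² = 262 m
Speed at end of phase 2 = 45.9 m/s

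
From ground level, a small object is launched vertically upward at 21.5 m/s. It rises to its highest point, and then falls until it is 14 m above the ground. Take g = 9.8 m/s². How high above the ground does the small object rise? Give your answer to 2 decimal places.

Phase 1 (rising): v₀ = 21.5 m/s, a = -9.8 m/s².
v = v₀ + at → t = (0 − 21.5) / -9.8 = 2.19 s
v² = v₀² + 2aΔx → Δx = (0² − 21.5²)/(2·-9.8) = 23.6 m
Maximum height = 23.6 m

23.58 m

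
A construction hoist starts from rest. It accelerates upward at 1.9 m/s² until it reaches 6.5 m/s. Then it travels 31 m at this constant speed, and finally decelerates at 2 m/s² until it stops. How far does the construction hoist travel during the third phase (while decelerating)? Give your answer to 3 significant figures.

10.6 m

Phase 1 (accelerating): v₀ = 0 m/s, a = 1.9 m/s².
v = v₀ + at → t = (6.5 − 0) / 1.9 = 3.42 s
v² = v₀² + 2aΔx → Δx = (6.5² − 0²)/(2·1.9) = 11.1 m

Phase 2 (constant speed): v₀ = 6.50 m/s, a = 0 m/s².
Constant speed: t = d/v = 31/6.50 = 4.77 s

Phase 3 (decelerating): v₀ = 6.50 m/s, a = -2 m/s².
v = v₀ + at → t = (0 − 6.50) / -2 = 3.25 s
v² = v₀² + 2aΔx → Δx = (0² − 6.50²)/(2·-2) = 10.6 m
Distance in phase 3 = 10.6 m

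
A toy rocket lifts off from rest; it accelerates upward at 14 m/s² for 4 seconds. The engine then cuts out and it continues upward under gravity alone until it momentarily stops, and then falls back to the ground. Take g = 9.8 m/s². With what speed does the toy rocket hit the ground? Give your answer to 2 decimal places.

73.02 m/s

Phase 1 (powered ascent): v₀ = 0 m/s, a = 14 m/s².
v = v₀ + at = 0 + (14)(4) = 56.0 m/s
Δx = v₀t + ½at² = 0·4 + 0.5·14·4² = 112 m

Phase 2 (coasting upward): v₀ = 56.0 m/s, a = -9.8 m/s².
v = v₀ + at → t = (0 − 56.0) / -9.8 = 5.71 s
v² = v₀² + 2aΔx → Δx = (0² − 56.0²)/(2·-9.8) = 160 m

Phase 3 (free fall): v₀ = 0 m/s, a = -9.8 m/s².
Falls 272 m from rest: t = √(2·272/9.8) = 7.45 s; v = g·t = 73.0 m/s.
Impact speed = 73.0 m/s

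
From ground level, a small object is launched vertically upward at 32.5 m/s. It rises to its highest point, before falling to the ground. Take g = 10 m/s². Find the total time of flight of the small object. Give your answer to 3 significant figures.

6.50 s

Phase 1 (rising): v₀ = 32.5 m/s, a = -10 m/s².
v = v₀ + at → t = (0 − 32.5) / -10 = 3.25 s
v² = v₀² + 2aΔx → Δx = (0² − 32.5²)/(2·-10) = 52.8 m

Phase 2 (falling): v₀ = 0 m/s, a = -10 m/s².
Falls 52.8 m from rest: t = √(2·52.8/10) = 3.25 s; v = g·t = 32.5 m/s.
Total time = 3.25 + 3.25 = 6.50 s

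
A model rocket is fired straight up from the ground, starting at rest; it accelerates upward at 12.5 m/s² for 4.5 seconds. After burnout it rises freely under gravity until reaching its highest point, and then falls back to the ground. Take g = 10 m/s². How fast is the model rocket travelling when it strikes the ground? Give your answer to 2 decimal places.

75.47 m/s

Phase 1 (powered ascent): v₀ = 0 m/s, a = 12.5 m/s².
v = v₀ + at = 0 + (12.5)(4.5) = 56.2 m/s
Δx = v₀t + ½at² = 0·4.5 + 0.5·12.5·4.5² = 127 m

Phase 2 (coasting upward): v₀ = 56.2 m/s, a = -10 m/s².
v = v₀ + at → t = (0 − 56.2) / -10 = 5.62 s
v² = v₀² + 2aΔx → Δx = (0² − 56.2²)/(2·-10) = 158 m

Phase 3 (free fall): v₀ = 0 m/s, a = -10 m/s².
Falls 285 m from rest: t = √(2·285/10) = 7.55 s; v = g·t = 75.5 m/s.
Impact speed = 75.5 m/s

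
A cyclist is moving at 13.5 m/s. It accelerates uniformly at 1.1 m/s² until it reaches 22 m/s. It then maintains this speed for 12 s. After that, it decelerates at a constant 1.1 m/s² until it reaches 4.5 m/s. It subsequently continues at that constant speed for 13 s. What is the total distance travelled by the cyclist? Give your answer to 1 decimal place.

670.5 m

Phase 1 (accelerating): v₀ = 13.5 m/s, a = 1.1 m/s².
v = v₀ + at → t = (22 − 13.5) / 1.1 = 7.73 s
v² = v₀² + 2aΔx → Δx = (22² − 13.5²)/(2·1.1) = 137 m

Phase 2 (constant speed): v₀ = 22.0 m/s, a = 0 m/s².
v = v₀ + at = 22.0 + (0)(12) = 22.0 m/s
Δx = v₀t + ½at² = 22.0·12 + 0.5·0·12² = 264 m

Phase 3 (decelerating): v₀ = 22.0 m/s, a = -1.1 m/s².
v = v₀ + at → t = (4.5 − 22.0) / -1.1 = 15.9 s
v² = v₀² + 2aΔx → Δx = (4.5² − 22.0²)/(2·-1.1) = 211 m

Phase 4 (constant speed): v₀ = 4.50 m/s, a = 0 m/s².
v = v₀ + at = 4.50 + (0)(13) = 4.50 m/s
Δx = v₀t + ½at² = 4.50·13 + 0.5·0·13² = 58.5 m
Total distance = 137 + 264 + 211 + 58.5 = 670 m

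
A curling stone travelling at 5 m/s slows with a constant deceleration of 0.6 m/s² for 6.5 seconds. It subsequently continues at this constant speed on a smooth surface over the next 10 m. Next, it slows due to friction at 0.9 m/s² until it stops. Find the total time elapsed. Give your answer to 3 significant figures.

Phase 1 (decelerating): v₀ = 5.00 m/s, a = -0.6 m/s².
v = v₀ + at = 5.00 + (-0.6)(6.5) = 1.10 m/s
Δx = v₀t + ½at² = 5.00·6.5 + 0.5·-0.6·6.5² = 19.8 m

Phase 2 (constant speed): v₀ = 1.10 m/s, a = 0 m/s².
Constant speed: t = d/v = 10/1.10 = 9.09 s

Phase 3 (decelerating): v₀ = 1.10 m/s, a = -0.9 m/s².
v = v₀ + at → t = (0 − 1.10) / -0.9 = 1.22 s
v² = v₀² + 2aΔx → Δx = (0² − 1.10²)/(2·-0.9) = 0.672 m
Total time = 6.50 + 9.09 + 1.22 = 16.8 s

16.8 s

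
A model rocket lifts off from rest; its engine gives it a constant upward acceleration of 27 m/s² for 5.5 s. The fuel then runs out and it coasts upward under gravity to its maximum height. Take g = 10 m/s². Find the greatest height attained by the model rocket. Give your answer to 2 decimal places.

1510.99 m

Phase 1 (powered ascent): v₀ = 0 m/s, a = 27 m/s².
v = v₀ + at = 0 + (27)(5.5) = 148 m/s
Δx = v₀t + ½at² = 0·5.5 + 0.5·27·5.5² = 408 m

Phase 2 (coasting upward): v₀ = 148 m/s, a = -10 m/s².
v = v₀ + at → t = (0 − 148) / -10 = 14.8 s
v² = v₀² + 2aΔx → Δx = (0² − 148²)/(2·-10) = 1100 m
Maximum height = 408 + 1100 = 1510 m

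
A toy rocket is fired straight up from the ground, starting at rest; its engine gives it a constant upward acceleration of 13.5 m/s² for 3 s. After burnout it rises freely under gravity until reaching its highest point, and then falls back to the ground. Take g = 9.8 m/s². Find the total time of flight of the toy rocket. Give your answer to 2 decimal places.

12.56 s

Phase 1 (powered ascent): v₀ = 0 m/s, a = 13.5 m/s².
v = v₀ + at = 0 + (13.5)(3) = 40.5 m/s
Δx = v₀t + ½at² = 0·3 + 0.5·13.5·3² = 60.8 m

Phase 2 (coasting upward): v₀ = 40.5 m/s, a = -9.8 m/s².
v = v₀ + at → t = (0 − 40.5) / -9.8 = 4.13 s
v² = v₀² + 2aΔx → Δx = (0² − 40.5²)/(2·-9.8) = 83.7 m

Phase 3 (free fall): v₀ = 0 m/s, a = -9.8 m/s².
Falls 144 m from rest: t = √(2·144/9.8) = 5.43 s; v = g·t = 53.2 m/s.
Total time = 3.00 + 4.13 + 5.43 = 12.6 s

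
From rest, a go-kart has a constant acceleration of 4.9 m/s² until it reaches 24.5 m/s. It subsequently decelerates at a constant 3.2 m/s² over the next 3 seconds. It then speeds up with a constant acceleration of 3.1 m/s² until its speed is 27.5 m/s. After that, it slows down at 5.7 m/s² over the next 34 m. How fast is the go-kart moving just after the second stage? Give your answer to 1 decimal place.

14.9 m/s

Phase 1 (accelerating): v₀ = 0 m/s, a = 4.9 m/s².
v = v₀ + at → t = (24.5 − 0) / 4.9 = 5.00 s
v² = v₀² + 2aΔx → Δx = (24.5² − 0²)/(2·4.9) = 61.2 m

Phase 2 (decelerating): v₀ = 24.5 m/s, a = -3.2 m/s².
v = v₀ + at = 24.5 + (-3.2)(3) = 14.9 m/s
Δx = v₀t + ½at² = 24.5·3 + 0.5·-3.2·3² = 59.1 m
Speed at end of phase 2 = 14.9 m/s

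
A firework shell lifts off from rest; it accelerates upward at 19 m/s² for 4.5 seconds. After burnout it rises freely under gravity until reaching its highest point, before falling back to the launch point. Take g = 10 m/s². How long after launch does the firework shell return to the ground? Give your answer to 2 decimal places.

Phase 1 (powered ascent): v₀ = 0 m/s, a = 19 m/s².
v = v₀ + at = 0 + (19)(4.5) = 85.5 m/s
Δx = v₀t + ½at² = 0·4.5 + 0.5·19·4.5² = 192 m

Phase 2 (coasting upward): v₀ = 85.5 m/s, a = -10 m/s².
v = v₀ + at → t = (0 − 85.5) / -10 = 8.55 s
v² = v₀² + 2aΔx → Δx = (0² − 85.5²)/(2·-10) = 366 m

Phase 3 (free fall): v₀ = 0 m/s, a = -10 m/s².
Falls 558 m from rest: t = √(2·558/10) = 10.6 s; v = g·t = 106 m/s.
Total time = 4.50 + 8.55 + 10.6 = 23.6 s

23.61 s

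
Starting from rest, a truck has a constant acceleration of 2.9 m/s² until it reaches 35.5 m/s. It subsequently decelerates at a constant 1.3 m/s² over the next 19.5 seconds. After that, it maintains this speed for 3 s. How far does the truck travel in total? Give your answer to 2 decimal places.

692.82 m

Phase 1 (accelerating): v₀ = 0 m/s, a = 2.9 m/s².
v = v₀ + at → t = (35.5 − 0) / 2.9 = 12.2 s
v² = v₀² + 2aΔx → Δx = (35.5² − 0²)/(2·2.9) = 217 m

Phase 2 (decelerating): v₀ = 35.5 m/s, a = -1.3 m/s².
v = v₀ + at = 35.5 + (-1.3)(19.5) = 10.1 m/s
Δx = v₀t + ½at² = 35.5·19.5 + 0.5·-1.3·19.5² = 445 m

Phase 3 (constant speed): v₀ = 10.1 m/s, a = 0 m/s².
v = v₀ + at = 10.1 + (0)(3) = 10.1 m/s
Δx = v₀t + ½at² = 10.1·3 + 0.5·0·3² = 30.4 m
Total distance = 217 + 445 + 30.4 = 693 m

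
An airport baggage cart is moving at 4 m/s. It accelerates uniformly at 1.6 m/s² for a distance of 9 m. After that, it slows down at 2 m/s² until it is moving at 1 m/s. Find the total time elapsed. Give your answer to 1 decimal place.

4.5 s

Phase 1 (accelerating): v₀ = 4.00 m/s, a = 1.6 m/s².
v² = v₀² + 2aΔx = 4.00² + 2·1.6·9 = 44.8 → v = 6.69 m/s
t = (v − v₀)/a = (6.69 − 4.00)/1.6 = 1.68 s

Phase 2 (decelerating): v₀ = 6.69 m/s, a = -2 m/s².
v = v₀ + at → t = (1 − 6.69) / -2 = 2.85 s
v² = v₀² + 2aΔx → Δx = (1² − 6.69²)/(2·-2) = 11.0 m
Total time = 1.68 + 2.85 = 4.53 s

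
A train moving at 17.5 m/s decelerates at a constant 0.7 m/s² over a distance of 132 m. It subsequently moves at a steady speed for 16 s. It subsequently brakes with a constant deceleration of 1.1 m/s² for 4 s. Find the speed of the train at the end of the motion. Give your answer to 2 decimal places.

Phase 1 (decelerating): v₀ = 17.5 m/s, a = -0.7 m/s².
v² = v₀² + 2aΔx = 17.5² + 2·-0.7·132 = 121 → v = 11.0 m/s
t = (v − v₀)/a = (11.0 − 17.5)/-0.7 = 9.26 s

Phase 2 (constant speed): v₀ = 11.0 m/s, a = 0 m/s².
v = v₀ + at = 11.0 + (0)(16) = 11.0 m/s
Δx = v₀t + ½at² = 11.0·16 + 0.5·0·16² = 176 m

Phase 3 (decelerating): v₀ = 11.0 m/s, a = -1.1 m/s².
v = v₀ + at = 11.0 + (-1.1)(4) = 6.62 m/s
Δx = v₀t + ½at² = 11.0·4 + 0.5·-1.1·4² = 35.3 m
Final speed = 6.62 m/s

6.62 m/s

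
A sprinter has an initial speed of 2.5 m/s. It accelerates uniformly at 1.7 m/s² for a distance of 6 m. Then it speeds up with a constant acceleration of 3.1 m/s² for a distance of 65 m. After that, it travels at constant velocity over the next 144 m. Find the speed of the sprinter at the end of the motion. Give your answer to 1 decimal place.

Phase 1 (accelerating): v₀ = 2.50 m/s, a = 1.7 m/s².
v² = v₀² + 2aΔx = 2.50² + 2·1.7·6 = 26.6 → v = 5.16 m/s
t = (v − v₀)/a = (5.16 − 2.50)/1.7 = 1.57 s

Phase 2 (accelerating): v₀ = 5.16 m/s, a = 3.1 m/s².
v² = v₀² + 2aΔx = 5.16² + 2·3.1·65 = 430 → v = 20.7 m/s
t = (v − v₀)/a = (20.7 − 5.16)/3.1 = 5.02 s

Phase 3 (constant speed): v₀ = 20.7 m/s, a = 0 m/s².
Constant speed: t = d/v = 144/20.7 = 6.95 s
Final speed = 20.7 m/s

20.7 m/s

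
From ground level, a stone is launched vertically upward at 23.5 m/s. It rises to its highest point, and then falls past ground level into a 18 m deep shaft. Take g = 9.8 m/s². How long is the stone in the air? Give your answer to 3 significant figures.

5.47 s

Phase 1 (rising): v₀ = 23.5 m/s, a = -9.8 m/s².
v = v₀ + at → t = (0 − 23.5) / -9.8 = 2.40 s
v² = v₀² + 2aΔx → Δx = (0² − 23.5²)/(2·-9.8) = 28.2 m

Phase 2 (falling): v₀ = 0 m/s, a = -9.8 m/s².
Falls 46.2 m from rest: t = √(2·46.2/9.8) = 3.07 s; v = g·t = 30.1 m/s.
Total time = 2.40 + 3.07 = 5.47 s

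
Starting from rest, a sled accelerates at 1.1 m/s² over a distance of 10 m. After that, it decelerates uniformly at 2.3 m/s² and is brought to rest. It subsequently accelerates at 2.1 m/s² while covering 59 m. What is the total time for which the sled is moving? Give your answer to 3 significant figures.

13.8 s

Phase 1 (accelerating): v₀ = 0 m/s, a = 1.1 m/s².
v² = v₀² + 2aΔx = 0² + 2·1.1·10 = 22.0 → v = 4.69 m/s
t = (v − v₀)/a = (4.69 − 0)/1.1 = 4.26 s

Phase 2 (decelerating): v₀ = 4.69 m/s, a = -2.3 m/s².
v = v₀ + at → t = (0 − 4.69) / -2.3 = 2.04 s
v² = v₀² + 2aΔx → Δx = (0² − 4.69²)/(2·-2.3) = 4.78 m

Phase 3 (accelerating): v₀ = 0 m/s, a = 2.1 m/s².
v² = v₀² + 2aΔx = 0² + 2·2.1·59 = 248 → v = 15.7 m/s
t = (v − v₀)/a = (15.7 − 0)/2.1 = 7.50 s
Total time = 4.26 + 2.04 + 7.50 = 13.8 s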